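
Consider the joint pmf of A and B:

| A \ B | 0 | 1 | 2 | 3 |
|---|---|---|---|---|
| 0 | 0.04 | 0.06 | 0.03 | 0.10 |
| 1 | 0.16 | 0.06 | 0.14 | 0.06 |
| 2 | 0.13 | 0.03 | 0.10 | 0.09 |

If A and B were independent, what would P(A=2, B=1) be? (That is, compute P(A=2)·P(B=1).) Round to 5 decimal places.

P(A=2) = 0.13 + 0.03 + 0.10 + 0.09 = 0.35.
P(B=1) = 0.06 + 0.06 + 0.03 = 0.15.
Product: 0.35 × 0.15 = 0.05250.

0.05250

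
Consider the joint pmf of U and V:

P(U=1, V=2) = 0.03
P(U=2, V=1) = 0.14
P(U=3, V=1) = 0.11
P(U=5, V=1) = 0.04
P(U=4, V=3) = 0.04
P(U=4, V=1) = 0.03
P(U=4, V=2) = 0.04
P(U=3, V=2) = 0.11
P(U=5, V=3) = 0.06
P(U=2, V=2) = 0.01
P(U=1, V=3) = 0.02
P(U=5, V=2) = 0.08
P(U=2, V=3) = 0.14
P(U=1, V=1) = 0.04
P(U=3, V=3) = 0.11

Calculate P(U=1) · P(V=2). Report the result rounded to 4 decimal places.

0.0243

P(U=1) = 0.04 + 0.03 + 0.02 = 0.09.
P(V=2) = 0.03 + 0.01 + 0.11 + 0.04 + 0.08 = 0.27.
Product: 0.09 × 0.27 = 0.0243.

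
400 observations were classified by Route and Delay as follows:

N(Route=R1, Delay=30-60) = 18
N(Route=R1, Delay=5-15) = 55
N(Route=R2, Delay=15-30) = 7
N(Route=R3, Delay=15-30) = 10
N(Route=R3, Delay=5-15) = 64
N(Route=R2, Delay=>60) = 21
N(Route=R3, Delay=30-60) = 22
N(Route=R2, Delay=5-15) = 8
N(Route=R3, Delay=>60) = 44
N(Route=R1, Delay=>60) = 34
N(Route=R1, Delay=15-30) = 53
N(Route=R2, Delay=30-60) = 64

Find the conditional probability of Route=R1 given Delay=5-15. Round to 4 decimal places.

0.4331

Total with Delay=5-15: 55 + 8 + 64 = 127.
P(Route=R1 | Delay=5-15) = 55/127 = 0.4331.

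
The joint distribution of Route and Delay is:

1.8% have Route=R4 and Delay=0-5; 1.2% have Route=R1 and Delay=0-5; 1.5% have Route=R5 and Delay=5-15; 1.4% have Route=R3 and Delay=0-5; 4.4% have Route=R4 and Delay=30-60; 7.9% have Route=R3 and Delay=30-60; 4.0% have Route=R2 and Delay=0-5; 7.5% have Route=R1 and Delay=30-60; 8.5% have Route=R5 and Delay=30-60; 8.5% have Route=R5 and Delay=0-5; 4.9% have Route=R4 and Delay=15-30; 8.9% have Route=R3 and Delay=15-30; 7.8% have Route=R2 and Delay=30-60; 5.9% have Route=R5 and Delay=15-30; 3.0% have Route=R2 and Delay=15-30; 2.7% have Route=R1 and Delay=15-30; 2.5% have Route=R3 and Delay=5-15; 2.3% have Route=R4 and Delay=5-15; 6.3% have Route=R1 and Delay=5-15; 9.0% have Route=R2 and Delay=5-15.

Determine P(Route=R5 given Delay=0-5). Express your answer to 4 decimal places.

P(Delay=0-5) = 0.012 + 0.040 + 0.014 + 0.018 + 0.085 = 0.169.
P(Route=R5 | Delay=0-5) = 0.085/0.169 = 0.5030.

0.5030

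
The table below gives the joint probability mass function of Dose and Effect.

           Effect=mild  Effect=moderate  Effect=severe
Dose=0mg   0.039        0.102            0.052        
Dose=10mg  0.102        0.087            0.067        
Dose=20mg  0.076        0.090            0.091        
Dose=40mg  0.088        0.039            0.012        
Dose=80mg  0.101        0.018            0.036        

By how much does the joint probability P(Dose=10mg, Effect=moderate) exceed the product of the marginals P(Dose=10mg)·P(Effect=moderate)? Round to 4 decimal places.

P(Dose=10mg) = 0.102 + 0.087 + 0.067 = 0.256.
P(Effect=moderate) = 0.102 + 0.087 + 0.090 + 0.039 + 0.018 = 0.336.
P(Dose=10mg, Effect=moderate) − P(Dose=10mg)P(Effect=moderate) = 0.087 − 0.256×0.336 = 0.0010.

0.0010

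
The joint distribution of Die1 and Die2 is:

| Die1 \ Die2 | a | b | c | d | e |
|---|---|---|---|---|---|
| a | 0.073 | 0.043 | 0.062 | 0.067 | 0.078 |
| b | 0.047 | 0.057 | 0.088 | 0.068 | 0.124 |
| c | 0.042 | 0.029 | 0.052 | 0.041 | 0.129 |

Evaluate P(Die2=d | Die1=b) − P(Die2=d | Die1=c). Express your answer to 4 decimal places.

0.0372

P(Die1=b) = 0.047 + 0.057 + 0.088 + 0.068 + 0.124 = 0.384; P(Die2=d | Die1=b) = 0.068/0.384 = 0.17708.
P(Die1=c) = 0.042 + 0.029 + 0.052 + 0.041 + 0.129 = 0.293; P(Die2=d | Die1=c) = 0.041/0.293 = 0.13993.
Difference = 0.0372.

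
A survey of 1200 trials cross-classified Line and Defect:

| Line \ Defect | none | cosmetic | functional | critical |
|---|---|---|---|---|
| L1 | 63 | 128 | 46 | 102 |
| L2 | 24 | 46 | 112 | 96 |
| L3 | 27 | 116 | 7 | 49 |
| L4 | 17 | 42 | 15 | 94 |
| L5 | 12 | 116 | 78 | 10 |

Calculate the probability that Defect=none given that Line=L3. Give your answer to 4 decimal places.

Total with Line=L3: 27 + 116 + 7 + 49 = 199.
P(Defect=none | Line=L3) = 27/199 = 0.1357.

0.1357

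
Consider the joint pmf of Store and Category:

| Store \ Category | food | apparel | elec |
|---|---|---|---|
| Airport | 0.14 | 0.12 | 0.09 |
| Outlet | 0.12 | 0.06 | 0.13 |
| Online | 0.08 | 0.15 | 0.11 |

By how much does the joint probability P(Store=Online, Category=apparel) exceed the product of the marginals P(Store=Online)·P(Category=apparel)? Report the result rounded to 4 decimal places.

P(Store=Online) = 0.08 + 0.15 + 0.11 = 0.34.
P(Category=apparel) = 0.12 + 0.06 + 0.15 = 0.33.
P(Store=Online, Category=apparel) − P(Store=Online)P(Category=apparel) = 0.15 − 0.34×0.33 = 0.0378.

0.0378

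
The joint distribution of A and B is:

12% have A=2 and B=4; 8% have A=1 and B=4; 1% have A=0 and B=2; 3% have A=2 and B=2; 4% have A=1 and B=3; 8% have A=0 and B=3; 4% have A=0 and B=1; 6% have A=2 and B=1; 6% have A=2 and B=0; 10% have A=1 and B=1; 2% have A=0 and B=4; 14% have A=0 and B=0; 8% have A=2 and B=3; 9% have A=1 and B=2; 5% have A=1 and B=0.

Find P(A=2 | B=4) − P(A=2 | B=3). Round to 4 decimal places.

0.1455

P(B=4) = 0.02 + 0.08 + 0.12 = 0.22; P(A=2 | B=4) = 0.12/0.22 = 0.54545.
P(B=3) = 0.08 + 0.04 + 0.08 = 0.20; P(A=2 | B=3) = 0.08/0.20 = 0.40000.
Difference = 0.1455.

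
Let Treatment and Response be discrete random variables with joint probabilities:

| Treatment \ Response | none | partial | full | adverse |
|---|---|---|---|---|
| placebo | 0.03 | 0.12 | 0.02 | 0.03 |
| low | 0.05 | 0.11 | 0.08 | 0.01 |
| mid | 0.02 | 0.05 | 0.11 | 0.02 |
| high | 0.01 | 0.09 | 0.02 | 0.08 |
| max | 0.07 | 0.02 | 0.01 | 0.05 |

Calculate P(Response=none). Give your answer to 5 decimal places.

P(Response=none) = 0.03 + 0.05 + 0.02 + 0.01 + 0.07 = 0.18.

0.18000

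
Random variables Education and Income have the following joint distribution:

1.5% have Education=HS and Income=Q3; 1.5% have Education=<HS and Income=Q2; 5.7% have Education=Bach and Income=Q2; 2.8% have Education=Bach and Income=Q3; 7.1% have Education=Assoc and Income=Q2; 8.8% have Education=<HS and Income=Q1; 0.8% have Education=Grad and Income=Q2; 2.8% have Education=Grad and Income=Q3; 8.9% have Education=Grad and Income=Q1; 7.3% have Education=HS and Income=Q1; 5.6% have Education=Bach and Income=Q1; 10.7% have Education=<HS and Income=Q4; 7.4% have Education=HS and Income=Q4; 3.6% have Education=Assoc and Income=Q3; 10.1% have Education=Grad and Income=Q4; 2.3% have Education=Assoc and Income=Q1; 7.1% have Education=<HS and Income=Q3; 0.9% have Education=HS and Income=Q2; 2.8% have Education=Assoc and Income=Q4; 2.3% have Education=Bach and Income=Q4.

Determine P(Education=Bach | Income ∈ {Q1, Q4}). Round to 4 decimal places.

P(Income=Q1) = 0.088 + 0.073 + 0.023 + 0.056 + 0.089 = 0.329.
P(Income=Q4) = 0.107 + 0.074 + 0.028 + 0.023 + 0.101 = 0.333.
P(Income ∈ {Q1, Q4}) = 0.329 + 0.333 = 0.662; P(Education=Bach, Income ∈ {Q1, Q4}) = 0.056 + 0.023 = 0.079.
P(Education=Bach | Income ∈ {Q1, Q4}) = 0.079/0.662 = 0.1193.

0.1193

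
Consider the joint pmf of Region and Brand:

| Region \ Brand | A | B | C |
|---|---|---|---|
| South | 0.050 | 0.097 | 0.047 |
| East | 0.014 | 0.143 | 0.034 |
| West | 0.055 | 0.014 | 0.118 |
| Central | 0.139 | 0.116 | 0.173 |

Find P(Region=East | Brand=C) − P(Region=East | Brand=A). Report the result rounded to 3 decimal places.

P(Brand=C) = 0.047 + 0.034 + 0.118 + 0.173 = 0.372; P(Region=East | Brand=C) = 0.034/0.372 = 0.0914.
P(Brand=A) = 0.050 + 0.014 + 0.055 + 0.139 = 0.258; P(Region=East | Brand=A) = 0.014/0.258 = 0.0543.
Difference = 0.037.

0.037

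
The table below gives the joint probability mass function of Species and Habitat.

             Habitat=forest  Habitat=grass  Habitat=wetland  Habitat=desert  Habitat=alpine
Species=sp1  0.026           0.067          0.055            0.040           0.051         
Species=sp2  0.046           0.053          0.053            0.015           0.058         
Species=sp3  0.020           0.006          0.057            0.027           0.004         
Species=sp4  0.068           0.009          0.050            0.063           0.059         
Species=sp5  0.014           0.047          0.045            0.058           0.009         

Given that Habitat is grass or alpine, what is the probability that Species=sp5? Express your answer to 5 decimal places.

0.15427

P(Habitat=grass) = 0.067 + 0.053 + 0.006 + 0.009 + 0.047 = 0.182.
P(Habitat=alpine) = 0.051 + 0.058 + 0.004 + 0.059 + 0.009 = 0.181.
P(Habitat ∈ {grass, alpine}) = 0.182 + 0.181 = 0.363; P(Species=sp5, Habitat ∈ {grass, alpine}) = 0.047 + 0.009 = 0.056.
P(Species=sp5 | Habitat ∈ {grass, alpine}) = 0.056/0.363 = 0.15427.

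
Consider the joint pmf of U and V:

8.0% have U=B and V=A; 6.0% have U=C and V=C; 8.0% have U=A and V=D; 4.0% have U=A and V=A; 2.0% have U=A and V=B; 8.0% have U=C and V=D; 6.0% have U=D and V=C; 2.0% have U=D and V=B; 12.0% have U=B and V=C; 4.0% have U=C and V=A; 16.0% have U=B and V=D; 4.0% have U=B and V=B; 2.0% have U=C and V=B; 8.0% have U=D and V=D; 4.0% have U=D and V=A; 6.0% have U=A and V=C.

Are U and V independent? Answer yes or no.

Every cell satisfies P(U,V) = P(U)·P(V). For instance P(U=D) = 0.200, P(V=A) = 0.200, and 0.200×0.200 = 0.040 matches the joint entry. So U and V are independent.

yes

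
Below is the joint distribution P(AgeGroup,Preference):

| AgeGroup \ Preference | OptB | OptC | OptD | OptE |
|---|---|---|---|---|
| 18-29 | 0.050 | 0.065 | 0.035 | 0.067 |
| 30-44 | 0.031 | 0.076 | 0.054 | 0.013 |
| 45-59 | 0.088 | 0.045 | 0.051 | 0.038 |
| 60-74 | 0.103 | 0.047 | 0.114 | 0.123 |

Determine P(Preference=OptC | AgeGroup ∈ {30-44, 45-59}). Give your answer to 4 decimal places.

P(AgeGroup=30-44) = 0.031 + 0.076 + 0.054 + 0.013 = 0.174.
P(AgeGroup=45-59) = 0.088 + 0.045 + 0.051 + 0.038 = 0.222.
P(AgeGroup ∈ {30-44, 45-59}) = 0.174 + 0.222 = 0.396; P(Preference=OptC, AgeGroup ∈ {30-44, 45-59}) = 0.076 + 0.045 = 0.121.
P(Preference=OptC | AgeGroup ∈ {30-44, 45-59}) = 0.121/0.396 = 0.3056.

0.3056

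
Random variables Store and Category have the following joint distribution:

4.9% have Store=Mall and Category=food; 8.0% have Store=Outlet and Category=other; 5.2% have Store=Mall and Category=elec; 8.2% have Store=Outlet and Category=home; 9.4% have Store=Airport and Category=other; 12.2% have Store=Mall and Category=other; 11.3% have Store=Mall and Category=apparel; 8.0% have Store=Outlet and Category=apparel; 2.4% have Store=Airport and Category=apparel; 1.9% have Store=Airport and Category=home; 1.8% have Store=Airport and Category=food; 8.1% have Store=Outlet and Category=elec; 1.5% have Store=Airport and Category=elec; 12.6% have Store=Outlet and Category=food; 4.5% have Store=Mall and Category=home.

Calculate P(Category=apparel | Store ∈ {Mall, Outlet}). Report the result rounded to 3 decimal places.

0.233

P(Store=Mall) = 0.049 + 0.113 + 0.052 + 0.045 + 0.122 = 0.381.
P(Store=Outlet) = 0.126 + 0.080 + 0.081 + 0.082 + 0.080 = 0.449.
P(Store ∈ {Mall, Outlet}) = 0.381 + 0.449 = 0.830; P(Category=apparel, Store ∈ {Mall, Outlet}) = 0.113 + 0.080 = 0.193.
P(Category=apparel | Store ∈ {Mall, Outlet}) = 0.193/0.830 = 0.233.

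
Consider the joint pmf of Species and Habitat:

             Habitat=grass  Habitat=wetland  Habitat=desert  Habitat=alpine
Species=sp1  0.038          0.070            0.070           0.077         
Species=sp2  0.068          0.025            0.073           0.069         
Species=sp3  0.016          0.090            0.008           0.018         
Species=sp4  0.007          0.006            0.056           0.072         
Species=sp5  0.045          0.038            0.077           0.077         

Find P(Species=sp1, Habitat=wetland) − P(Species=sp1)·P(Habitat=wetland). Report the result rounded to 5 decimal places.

P(Species=sp1) = 0.038 + 0.070 + 0.070 + 0.077 = 0.255.
P(Habitat=wetland) = 0.070 + 0.025 + 0.090 + 0.006 + 0.038 = 0.229.
P(Species=sp1, Habitat=wetland) − P(Species=sp1)P(Habitat=wetland) = 0.070 − 0.255×0.229 = 0.01161.

0.01161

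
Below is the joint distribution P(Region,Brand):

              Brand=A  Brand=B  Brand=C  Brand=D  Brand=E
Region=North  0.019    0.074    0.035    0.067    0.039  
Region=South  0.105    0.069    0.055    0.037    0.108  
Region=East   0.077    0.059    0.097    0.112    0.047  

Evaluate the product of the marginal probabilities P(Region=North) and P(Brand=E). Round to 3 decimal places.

P(Region=North) = 0.019 + 0.074 + 0.035 + 0.067 + 0.039 = 0.234.
P(Brand=E) = 0.039 + 0.108 + 0.047 = 0.194.
Product: 0.234 × 0.194 = 0.045.

0.045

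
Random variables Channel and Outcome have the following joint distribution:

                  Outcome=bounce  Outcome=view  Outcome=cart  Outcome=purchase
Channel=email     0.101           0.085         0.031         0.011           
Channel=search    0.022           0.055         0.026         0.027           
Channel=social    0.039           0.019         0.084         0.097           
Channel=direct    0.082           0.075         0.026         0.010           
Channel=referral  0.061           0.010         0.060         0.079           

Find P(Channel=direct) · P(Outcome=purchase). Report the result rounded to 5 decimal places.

P(Channel=direct) = 0.082 + 0.075 + 0.026 + 0.010 = 0.193.
P(Outcome=purchase) = 0.011 + 0.027 + 0.097 + 0.010 + 0.079 = 0.224.
Product: 0.193 × 0.224 = 0.04323.

0.04323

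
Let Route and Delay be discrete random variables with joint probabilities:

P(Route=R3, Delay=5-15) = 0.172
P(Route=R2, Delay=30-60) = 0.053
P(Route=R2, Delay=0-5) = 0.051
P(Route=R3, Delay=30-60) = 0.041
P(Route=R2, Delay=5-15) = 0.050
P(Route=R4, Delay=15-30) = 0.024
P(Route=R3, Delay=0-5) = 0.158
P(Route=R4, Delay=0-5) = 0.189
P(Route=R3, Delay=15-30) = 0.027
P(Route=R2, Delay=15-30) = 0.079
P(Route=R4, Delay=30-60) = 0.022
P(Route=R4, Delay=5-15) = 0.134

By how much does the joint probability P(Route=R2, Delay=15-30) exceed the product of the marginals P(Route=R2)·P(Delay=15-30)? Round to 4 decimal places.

P(Route=R2) = 0.051 + 0.050 + 0.079 + 0.053 = 0.233.
P(Delay=15-30) = 0.079 + 0.027 + 0.024 = 0.130.
P(Route=R2, Delay=15-30) − P(Route=R2)P(Delay=15-30) = 0.079 − 0.233×0.130 = 0.0487.

0.0487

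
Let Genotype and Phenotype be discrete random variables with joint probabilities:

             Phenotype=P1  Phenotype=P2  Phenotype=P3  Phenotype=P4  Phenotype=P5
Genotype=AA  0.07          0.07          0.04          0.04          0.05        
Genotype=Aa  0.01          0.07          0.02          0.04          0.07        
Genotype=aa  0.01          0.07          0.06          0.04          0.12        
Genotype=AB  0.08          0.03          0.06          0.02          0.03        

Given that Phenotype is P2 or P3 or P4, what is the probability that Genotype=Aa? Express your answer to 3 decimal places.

P(Phenotype=P2) = 0.07 + 0.07 + 0.07 + 0.03 = 0.24.
P(Phenotype=P3) = 0.04 + 0.02 + 0.06 + 0.06 = 0.18.
P(Phenotype=P4) = 0.04 + 0.04 + 0.04 + 0.02 = 0.14.
P(Phenotype ∈ {P2, P3, P4}) = 0.24 + 0.18 + 0.14 = 0.56; P(Genotype=Aa, Phenotype ∈ {P2, P3, P4}) = 0.07 + 0.02 + 0.04 = 0.13.
P(Genotype=Aa | Phenotype ∈ {P2, P3, P4}) = 0.13/0.56 = 0.232.

0.232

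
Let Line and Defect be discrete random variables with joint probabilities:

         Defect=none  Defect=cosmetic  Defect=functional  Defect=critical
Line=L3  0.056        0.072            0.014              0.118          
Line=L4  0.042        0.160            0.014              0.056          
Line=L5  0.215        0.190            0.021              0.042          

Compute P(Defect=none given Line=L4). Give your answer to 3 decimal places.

P(Line=L4) = 0.042 + 0.160 + 0.014 + 0.056 = 0.272.
P(Defect=none | Line=L4) = 0.042/0.272 = 0.154.

0.154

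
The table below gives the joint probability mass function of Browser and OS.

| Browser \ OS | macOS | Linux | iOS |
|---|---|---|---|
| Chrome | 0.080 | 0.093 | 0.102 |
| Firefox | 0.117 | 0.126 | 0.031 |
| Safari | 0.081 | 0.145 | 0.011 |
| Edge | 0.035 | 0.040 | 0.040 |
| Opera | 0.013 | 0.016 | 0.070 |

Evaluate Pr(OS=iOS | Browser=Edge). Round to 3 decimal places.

0.348

P(Browser=Edge) = 0.035 + 0.040 + 0.040 = 0.115.
P(OS=iOS | Browser=Edge) = 0.040/0.115 = 0.348.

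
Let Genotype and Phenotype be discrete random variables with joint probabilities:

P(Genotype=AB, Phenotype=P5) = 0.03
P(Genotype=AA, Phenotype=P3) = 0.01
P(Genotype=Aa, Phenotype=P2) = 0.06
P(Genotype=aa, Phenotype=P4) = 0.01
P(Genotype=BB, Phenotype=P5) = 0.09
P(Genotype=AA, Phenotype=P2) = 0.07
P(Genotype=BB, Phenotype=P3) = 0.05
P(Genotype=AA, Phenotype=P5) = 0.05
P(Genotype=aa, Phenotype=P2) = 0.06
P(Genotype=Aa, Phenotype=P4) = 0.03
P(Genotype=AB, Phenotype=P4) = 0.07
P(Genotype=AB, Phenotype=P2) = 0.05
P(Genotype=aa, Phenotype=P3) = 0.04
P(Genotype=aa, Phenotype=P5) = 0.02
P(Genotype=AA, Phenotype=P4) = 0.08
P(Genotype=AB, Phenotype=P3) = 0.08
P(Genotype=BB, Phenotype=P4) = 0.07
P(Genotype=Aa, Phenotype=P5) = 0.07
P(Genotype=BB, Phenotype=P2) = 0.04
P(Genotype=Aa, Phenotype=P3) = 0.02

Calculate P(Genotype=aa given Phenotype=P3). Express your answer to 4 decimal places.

P(Phenotype=P3) = 0.01 + 0.02 + 0.04 + 0.08 + 0.05 = 0.20.
P(Genotype=aa | Phenotype=P3) = 0.04/0.20 = 0.2000.

0.2000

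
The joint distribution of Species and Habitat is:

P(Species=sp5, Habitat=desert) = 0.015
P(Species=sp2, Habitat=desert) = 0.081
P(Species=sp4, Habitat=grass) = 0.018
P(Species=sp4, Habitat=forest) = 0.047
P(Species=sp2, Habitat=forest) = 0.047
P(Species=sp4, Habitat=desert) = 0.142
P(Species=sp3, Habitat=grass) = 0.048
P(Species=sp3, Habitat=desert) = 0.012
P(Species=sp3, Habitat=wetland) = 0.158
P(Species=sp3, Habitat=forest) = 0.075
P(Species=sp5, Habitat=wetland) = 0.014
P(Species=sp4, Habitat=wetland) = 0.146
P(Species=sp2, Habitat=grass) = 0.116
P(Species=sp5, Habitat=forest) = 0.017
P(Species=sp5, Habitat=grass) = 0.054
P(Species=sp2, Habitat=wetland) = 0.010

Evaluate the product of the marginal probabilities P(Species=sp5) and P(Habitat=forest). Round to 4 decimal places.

P(Species=sp5) = 0.017 + 0.054 + 0.014 + 0.015 = 0.100.
P(Habitat=forest) = 0.047 + 0.075 + 0.047 + 0.017 = 0.186.
Product: 0.100 × 0.186 = 0.0186.

0.0186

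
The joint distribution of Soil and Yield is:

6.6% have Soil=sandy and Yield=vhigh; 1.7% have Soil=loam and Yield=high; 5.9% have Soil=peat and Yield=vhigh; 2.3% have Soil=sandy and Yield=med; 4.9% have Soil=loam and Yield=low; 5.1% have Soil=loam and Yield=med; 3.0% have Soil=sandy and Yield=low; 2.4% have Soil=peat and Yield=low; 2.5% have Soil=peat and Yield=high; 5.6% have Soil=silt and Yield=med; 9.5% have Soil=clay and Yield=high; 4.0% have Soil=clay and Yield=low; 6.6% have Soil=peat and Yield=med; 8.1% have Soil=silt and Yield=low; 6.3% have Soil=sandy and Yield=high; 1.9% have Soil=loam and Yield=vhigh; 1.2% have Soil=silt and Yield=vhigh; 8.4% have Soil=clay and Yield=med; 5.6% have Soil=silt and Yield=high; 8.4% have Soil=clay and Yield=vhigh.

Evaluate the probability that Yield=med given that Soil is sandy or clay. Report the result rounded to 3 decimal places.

0.221

P(Soil=sandy) = 0.030 + 0.023 + 0.063 + 0.066 = 0.182.
P(Soil=clay) = 0.040 + 0.084 + 0.095 + 0.084 = 0.303.
P(Soil ∈ {sandy, clay}) = 0.182 + 0.303 = 0.485; P(Yield=med, Soil ∈ {sandy, clay}) = 0.023 + 0.084 = 0.107.
P(Yield=med | Soil ∈ {sandy, clay}) = 0.107/0.485 = 0.221.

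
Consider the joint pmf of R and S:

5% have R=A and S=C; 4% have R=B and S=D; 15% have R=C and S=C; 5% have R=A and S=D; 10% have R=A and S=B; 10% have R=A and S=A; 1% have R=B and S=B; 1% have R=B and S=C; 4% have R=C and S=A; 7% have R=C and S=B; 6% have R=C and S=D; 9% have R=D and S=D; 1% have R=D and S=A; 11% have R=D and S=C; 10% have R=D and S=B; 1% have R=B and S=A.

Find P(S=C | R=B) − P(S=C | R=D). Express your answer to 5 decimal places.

-0.21198

P(R=B) = 0.01 + 0.01 + 0.01 + 0.04 = 0.07; P(S=C | R=B) = 0.01/0.07 = 0.142857.
P(R=D) = 0.01 + 0.10 + 0.11 + 0.09 = 0.31; P(S=C | R=D) = 0.11/0.31 = 0.354839.
Difference = -0.21198.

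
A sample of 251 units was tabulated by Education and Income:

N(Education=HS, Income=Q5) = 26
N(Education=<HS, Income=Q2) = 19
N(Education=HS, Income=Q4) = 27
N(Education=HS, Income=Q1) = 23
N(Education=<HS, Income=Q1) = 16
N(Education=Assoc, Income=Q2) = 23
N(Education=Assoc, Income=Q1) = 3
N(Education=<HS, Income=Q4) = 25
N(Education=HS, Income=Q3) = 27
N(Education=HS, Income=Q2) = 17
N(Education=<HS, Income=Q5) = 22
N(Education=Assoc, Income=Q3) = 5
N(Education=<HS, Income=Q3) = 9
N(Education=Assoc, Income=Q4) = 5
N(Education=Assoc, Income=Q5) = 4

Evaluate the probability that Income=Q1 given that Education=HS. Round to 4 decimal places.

Total with Education=HS: 23 + 17 + 27 + 27 + 26 = 120.
P(Income=Q1 | Education=HS) = 23/120 = 0.1917.

0.1917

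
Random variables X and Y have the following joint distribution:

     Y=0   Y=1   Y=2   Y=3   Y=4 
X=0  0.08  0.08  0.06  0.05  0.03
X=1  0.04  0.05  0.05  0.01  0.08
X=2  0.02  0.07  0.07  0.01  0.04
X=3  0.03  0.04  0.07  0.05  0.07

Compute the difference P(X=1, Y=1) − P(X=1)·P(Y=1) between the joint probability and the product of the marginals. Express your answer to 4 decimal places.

P(X=1) = 0.04 + 0.05 + 0.05 + 0.01 + 0.08 = 0.23.
P(Y=1) = 0.08 + 0.05 + 0.07 + 0.04 = 0.24.
P(X=1, Y=1) − P(X=1)P(Y=1) = 0.05 − 0.23×0.24 = -0.0052.

-0.0052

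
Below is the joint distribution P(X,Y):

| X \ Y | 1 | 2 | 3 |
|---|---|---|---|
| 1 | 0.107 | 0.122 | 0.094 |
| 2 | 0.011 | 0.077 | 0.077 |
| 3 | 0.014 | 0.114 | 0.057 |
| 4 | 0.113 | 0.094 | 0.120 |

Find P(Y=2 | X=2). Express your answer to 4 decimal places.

P(X=2) = 0.011 + 0.077 + 0.077 = 0.165.
P(Y=2 | X=2) = 0.077/0.165 = 0.4667.

0.4667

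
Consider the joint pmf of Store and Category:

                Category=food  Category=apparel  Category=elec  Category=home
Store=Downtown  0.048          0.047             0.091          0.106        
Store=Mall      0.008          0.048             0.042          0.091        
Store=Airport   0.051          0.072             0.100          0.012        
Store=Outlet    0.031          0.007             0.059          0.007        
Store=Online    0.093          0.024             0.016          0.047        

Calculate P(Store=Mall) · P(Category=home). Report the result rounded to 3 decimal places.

0.050

P(Store=Mall) = 0.008 + 0.048 + 0.042 + 0.091 = 0.189.
P(Category=home) = 0.106 + 0.091 + 0.012 + 0.007 + 0.047 = 0.263.
Product: 0.189 × 0.263 = 0.050.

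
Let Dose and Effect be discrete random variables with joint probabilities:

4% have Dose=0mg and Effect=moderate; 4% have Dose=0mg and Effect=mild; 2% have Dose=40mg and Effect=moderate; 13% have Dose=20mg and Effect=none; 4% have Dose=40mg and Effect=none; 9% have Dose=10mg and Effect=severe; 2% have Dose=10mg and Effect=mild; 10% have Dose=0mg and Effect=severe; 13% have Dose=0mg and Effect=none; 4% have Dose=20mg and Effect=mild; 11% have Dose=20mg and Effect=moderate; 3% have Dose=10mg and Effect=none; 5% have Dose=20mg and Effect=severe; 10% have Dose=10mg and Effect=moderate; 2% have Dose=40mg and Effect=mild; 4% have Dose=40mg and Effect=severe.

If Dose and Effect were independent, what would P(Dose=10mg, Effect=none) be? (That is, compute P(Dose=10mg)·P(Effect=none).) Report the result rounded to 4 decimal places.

P(Dose=10mg) = 0.03 + 0.02 + 0.10 + 0.09 = 0.24.
P(Effect=none) = 0.13 + 0.03 + 0.13 + 0.04 = 0.33.
Product: 0.24 × 0.33 = 0.0792.

0.0792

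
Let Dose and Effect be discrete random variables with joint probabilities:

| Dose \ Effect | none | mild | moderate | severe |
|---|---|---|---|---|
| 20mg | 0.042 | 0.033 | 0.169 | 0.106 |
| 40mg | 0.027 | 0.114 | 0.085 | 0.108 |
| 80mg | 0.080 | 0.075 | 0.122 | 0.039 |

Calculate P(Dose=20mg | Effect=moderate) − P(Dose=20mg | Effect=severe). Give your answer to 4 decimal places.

P(Effect=moderate) = 0.169 + 0.085 + 0.122 = 0.376; P(Dose=20mg | Effect=moderate) = 0.169/0.376 = 0.44947.
P(Effect=severe) = 0.106 + 0.108 + 0.039 = 0.253; P(Dose=20mg | Effect=severe) = 0.106/0.253 = 0.41897.
Difference = 0.0305.

0.0305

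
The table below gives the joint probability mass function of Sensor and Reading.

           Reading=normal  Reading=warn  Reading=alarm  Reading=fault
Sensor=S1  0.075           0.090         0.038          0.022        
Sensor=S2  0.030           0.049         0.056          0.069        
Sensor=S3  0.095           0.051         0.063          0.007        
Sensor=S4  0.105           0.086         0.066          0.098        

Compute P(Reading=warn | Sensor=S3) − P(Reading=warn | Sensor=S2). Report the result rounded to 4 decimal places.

-0.0041

P(Sensor=S3) = 0.095 + 0.051 + 0.063 + 0.007 = 0.216; P(Reading=warn | Sensor=S3) = 0.051/0.216 = 0.23611.
P(Sensor=S2) = 0.030 + 0.049 + 0.056 + 0.069 = 0.204; P(Reading=warn | Sensor=S2) = 0.049/0.204 = 0.24020.
Difference = -0.0041.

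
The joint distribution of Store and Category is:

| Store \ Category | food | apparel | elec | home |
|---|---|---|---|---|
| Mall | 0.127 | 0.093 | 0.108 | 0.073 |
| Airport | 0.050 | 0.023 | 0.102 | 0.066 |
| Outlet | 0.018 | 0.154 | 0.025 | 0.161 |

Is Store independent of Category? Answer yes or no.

P(Store=Outlet) = 0.358 and P(Category=elec) = 0.235, so their product is 0.08413, but P(Store=Outlet, Category=elec) = 0.025. Since these differ, Store and Category are not independent.

no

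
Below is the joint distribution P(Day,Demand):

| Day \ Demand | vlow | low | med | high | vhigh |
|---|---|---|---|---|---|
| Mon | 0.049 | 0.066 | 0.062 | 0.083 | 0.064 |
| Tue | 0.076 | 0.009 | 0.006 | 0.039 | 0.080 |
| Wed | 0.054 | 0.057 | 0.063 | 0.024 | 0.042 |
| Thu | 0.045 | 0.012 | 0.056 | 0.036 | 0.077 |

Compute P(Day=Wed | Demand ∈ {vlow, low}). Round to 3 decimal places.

0.302

P(Demand=vlow) = 0.049 + 0.076 + 0.054 + 0.045 = 0.224.
P(Demand=low) = 0.066 + 0.009 + 0.057 + 0.012 = 0.144.
P(Demand ∈ {vlow, low}) = 0.224 + 0.144 = 0.368; P(Day=Wed, Demand ∈ {vlow, low}) = 0.054 + 0.057 = 0.111.
P(Day=Wed | Demand ∈ {vlow, low}) = 0.111/0.368 = 0.302.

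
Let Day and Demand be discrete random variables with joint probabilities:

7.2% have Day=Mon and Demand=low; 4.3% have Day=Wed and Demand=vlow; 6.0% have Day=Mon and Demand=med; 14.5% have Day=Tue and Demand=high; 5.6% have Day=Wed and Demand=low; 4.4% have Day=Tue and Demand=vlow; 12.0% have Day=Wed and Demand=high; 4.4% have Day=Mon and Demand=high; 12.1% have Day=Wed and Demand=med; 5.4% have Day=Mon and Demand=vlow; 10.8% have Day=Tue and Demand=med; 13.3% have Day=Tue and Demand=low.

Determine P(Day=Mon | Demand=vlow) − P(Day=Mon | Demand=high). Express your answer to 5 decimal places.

0.24058

P(Demand=vlow) = 0.054 + 0.044 + 0.043 = 0.141; P(Day=Mon | Demand=vlow) = 0.054/0.141 = 0.382979.
P(Demand=high) = 0.044 + 0.145 + 0.120 = 0.309; P(Day=Mon | Demand=high) = 0.044/0.309 = 0.142395.
Difference = 0.24058.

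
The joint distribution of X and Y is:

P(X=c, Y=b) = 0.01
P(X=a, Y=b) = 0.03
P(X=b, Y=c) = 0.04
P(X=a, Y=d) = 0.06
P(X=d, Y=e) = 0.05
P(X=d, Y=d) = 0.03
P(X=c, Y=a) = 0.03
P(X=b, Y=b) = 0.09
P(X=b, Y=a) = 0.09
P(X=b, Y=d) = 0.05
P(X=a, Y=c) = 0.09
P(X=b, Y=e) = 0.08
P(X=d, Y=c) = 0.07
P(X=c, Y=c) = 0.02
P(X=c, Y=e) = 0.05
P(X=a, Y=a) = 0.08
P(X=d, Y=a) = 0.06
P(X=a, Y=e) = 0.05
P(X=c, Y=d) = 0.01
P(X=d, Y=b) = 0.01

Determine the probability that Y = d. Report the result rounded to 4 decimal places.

P(Y=d) = 0.06 + 0.05 + 0.01 + 0.03 = 0.15.

0.1500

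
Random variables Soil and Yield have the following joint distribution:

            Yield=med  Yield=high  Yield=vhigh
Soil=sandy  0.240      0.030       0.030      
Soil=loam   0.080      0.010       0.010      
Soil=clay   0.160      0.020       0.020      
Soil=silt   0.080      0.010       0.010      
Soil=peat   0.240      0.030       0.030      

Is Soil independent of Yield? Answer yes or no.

Every cell satisfies P(Soil,Yield) = P(Soil)·P(Yield). For instance P(Soil=sandy) = 0.300, P(Yield=med) = 0.800, and 0.300×0.800 = 0.240 matches the joint entry. So Soil and Yield are independent.

yes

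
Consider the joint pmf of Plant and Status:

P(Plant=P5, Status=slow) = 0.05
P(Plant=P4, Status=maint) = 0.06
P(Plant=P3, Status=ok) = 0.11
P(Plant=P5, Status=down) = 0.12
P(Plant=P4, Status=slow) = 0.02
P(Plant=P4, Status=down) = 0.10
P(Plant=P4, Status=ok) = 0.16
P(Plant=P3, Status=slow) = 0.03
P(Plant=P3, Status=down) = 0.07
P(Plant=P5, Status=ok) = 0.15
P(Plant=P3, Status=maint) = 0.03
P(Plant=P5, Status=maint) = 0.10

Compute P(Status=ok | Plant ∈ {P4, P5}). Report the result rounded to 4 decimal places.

P(Plant=P4) = 0.16 + 0.02 + 0.10 + 0.06 = 0.34.
P(Plant=P5) = 0.15 + 0.05 + 0.12 + 0.10 = 0.42.
P(Plant ∈ {P4, P5}) = 0.34 + 0.42 = 0.76; P(Status=ok, Plant ∈ {P4, P5}) = 0.16 + 0.15 = 0.31.
P(Status=ok | Plant ∈ {P4, P5}) = 0.31/0.76 = 0.4079.

0.4079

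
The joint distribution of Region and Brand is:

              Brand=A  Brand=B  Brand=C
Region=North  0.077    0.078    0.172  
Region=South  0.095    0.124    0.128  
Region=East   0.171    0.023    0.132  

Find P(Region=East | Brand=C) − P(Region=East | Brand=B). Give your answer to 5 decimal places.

0.20333

P(Brand=C) = 0.172 + 0.128 + 0.132 = 0.432; P(Region=East | Brand=C) = 0.132/0.432 = 0.305556.
P(Brand=B) = 0.078 + 0.124 + 0.023 = 0.225; P(Region=East | Brand=B) = 0.023/0.225 = 0.102222.
Difference = 0.20333.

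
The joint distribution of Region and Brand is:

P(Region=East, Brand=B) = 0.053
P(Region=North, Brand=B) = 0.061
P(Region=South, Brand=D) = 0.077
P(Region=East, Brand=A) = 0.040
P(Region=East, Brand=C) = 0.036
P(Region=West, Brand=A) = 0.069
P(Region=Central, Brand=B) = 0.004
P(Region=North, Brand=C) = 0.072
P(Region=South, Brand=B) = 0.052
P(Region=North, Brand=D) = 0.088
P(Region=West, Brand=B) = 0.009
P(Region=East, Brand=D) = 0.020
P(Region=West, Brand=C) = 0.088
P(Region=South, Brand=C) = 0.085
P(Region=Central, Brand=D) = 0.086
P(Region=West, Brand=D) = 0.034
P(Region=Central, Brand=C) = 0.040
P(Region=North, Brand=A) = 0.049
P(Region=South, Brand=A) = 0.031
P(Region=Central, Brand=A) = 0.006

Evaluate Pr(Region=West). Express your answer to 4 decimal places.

P(Region=West) = 0.069 + 0.009 + 0.088 + 0.034 = 0.200.

0.2000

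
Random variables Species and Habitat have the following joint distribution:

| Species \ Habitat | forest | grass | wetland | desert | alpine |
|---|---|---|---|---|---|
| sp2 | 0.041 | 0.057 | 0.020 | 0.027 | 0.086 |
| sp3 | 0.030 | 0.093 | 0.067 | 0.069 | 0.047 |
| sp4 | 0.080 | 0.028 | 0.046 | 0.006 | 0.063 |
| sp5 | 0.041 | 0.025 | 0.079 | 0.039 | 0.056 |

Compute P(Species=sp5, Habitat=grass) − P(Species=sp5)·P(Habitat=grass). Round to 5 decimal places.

-0.02372

P(Species=sp5) = 0.041 + 0.025 + 0.079 + 0.039 + 0.056 = 0.240.
P(Habitat=grass) = 0.057 + 0.093 + 0.028 + 0.025 = 0.203.
P(Species=sp5, Habitat=grass) − P(Species=sp5)P(Habitat=grass) = 0.025 − 0.240×0.203 = -0.02372.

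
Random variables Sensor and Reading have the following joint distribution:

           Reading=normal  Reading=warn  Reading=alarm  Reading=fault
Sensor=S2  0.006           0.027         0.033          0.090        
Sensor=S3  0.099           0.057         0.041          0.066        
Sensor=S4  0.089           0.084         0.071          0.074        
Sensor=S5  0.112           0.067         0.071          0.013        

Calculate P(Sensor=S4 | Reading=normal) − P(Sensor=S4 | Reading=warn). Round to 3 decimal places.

-0.067

P(Reading=normal) = 0.006 + 0.099 + 0.089 + 0.112 = 0.306; P(Sensor=S4 | Reading=normal) = 0.089/0.306 = 0.2908.
P(Reading=warn) = 0.027 + 0.057 + 0.084 + 0.067 = 0.235; P(Sensor=S4 | Reading=warn) = 0.084/0.235 = 0.3574.
Difference = -0.067.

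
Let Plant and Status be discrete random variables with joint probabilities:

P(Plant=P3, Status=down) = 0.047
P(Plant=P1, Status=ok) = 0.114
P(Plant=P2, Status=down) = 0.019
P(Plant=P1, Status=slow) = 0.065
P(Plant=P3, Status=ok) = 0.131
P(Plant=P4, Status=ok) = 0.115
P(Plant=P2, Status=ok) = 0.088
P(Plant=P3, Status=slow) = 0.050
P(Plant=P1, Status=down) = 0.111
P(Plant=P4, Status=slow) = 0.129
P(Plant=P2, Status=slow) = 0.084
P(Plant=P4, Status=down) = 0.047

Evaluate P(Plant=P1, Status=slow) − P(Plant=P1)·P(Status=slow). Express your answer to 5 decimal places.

-0.03012

P(Plant=P1) = 0.114 + 0.065 + 0.111 = 0.290.
P(Status=slow) = 0.065 + 0.084 + 0.050 + 0.129 = 0.328.
P(Plant=P1, Status=slow) − P(Plant=P1)P(Status=slow) = 0.065 − 0.290×0.328 = -0.03012.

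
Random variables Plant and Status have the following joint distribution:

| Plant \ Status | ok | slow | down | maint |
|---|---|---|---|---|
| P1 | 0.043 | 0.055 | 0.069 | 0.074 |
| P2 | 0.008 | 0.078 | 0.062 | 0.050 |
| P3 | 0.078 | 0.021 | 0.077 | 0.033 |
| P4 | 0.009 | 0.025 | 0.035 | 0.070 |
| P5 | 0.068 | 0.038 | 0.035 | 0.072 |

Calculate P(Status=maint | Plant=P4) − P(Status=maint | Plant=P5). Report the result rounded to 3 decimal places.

P(Plant=P4) = 0.009 + 0.025 + 0.035 + 0.070 = 0.139; P(Status=maint | Plant=P4) = 0.070/0.139 = 0.5036.
P(Plant=P5) = 0.068 + 0.038 + 0.035 + 0.072 = 0.213; P(Status=maint | Plant=P5) = 0.072/0.213 = 0.3380.
Difference = 0.166.

0.166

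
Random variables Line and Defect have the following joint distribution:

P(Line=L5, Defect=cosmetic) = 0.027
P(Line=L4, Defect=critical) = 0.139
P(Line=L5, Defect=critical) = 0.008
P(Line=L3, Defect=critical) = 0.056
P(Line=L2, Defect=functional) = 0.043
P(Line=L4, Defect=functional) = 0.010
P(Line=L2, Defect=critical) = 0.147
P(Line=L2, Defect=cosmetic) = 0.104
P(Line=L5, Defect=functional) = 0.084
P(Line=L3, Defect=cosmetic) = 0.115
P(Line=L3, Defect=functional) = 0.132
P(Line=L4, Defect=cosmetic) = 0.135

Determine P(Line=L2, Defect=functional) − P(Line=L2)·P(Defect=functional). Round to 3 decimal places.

-0.036

P(Line=L2) = 0.104 + 0.043 + 0.147 = 0.294.
P(Defect=functional) = 0.043 + 0.132 + 0.010 + 0.084 = 0.269.
P(Line=L2, Defect=functional) − P(Line=L2)P(Defect=functional) = 0.043 − 0.294×0.269 = -0.036.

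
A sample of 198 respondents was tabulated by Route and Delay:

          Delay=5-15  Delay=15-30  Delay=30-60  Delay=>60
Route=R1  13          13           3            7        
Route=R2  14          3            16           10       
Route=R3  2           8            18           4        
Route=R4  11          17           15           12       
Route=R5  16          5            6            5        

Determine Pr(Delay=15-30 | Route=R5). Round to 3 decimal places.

Total with Route=R5: 16 + 5 + 6 + 5 = 32.
P(Delay=15-30 | Route=R5) = 5/32 = 0.156.

0.156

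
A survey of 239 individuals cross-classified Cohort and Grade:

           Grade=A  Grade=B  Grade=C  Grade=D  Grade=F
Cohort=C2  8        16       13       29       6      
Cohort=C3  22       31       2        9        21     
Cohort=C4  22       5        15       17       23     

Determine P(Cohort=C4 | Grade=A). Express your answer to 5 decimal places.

Total with Grade=A: 8 + 22 + 22 = 52.
P(Cohort=C4 | Grade=A) = 22/52 = 0.42308.

0.42308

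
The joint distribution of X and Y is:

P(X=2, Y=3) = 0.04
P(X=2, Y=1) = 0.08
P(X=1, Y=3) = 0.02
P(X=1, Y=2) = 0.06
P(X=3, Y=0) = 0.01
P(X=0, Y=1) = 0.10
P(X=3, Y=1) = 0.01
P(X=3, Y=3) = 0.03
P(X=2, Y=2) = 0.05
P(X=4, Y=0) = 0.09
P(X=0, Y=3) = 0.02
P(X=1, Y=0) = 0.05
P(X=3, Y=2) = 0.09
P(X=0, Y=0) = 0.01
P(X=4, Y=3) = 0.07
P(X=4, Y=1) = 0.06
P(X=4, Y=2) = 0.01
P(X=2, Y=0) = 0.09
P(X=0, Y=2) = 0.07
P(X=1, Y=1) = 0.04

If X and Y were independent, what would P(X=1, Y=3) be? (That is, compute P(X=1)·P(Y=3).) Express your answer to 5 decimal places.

P(X=1) = 0.05 + 0.04 + 0.06 + 0.02 = 0.17.
P(Y=3) = 0.02 + 0.02 + 0.04 + 0.03 + 0.07 = 0.18.
Product: 0.17 × 0.18 = 0.03060.

0.03060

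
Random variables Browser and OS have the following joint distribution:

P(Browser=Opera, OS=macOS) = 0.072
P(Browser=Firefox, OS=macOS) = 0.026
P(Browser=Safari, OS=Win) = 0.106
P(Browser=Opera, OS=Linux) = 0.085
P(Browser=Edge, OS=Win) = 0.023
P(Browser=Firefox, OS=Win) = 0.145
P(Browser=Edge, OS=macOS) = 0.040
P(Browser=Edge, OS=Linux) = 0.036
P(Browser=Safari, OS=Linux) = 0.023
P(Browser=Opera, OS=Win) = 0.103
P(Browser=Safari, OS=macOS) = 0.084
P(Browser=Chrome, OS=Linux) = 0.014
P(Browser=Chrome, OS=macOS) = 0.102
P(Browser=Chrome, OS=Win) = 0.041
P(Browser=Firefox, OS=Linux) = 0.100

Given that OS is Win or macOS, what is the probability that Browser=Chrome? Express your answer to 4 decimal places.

0.1927

P(OS=Win) = 0.041 + 0.145 + 0.106 + 0.023 + 0.103 = 0.418.
P(OS=macOS) = 0.102 + 0.026 + 0.084 + 0.040 + 0.072 = 0.324.
P(OS ∈ {Win, macOS}) = 0.418 + 0.324 = 0.742; P(Browser=Chrome, OS ∈ {Win, macOS}) = 0.041 + 0.102 = 0.143.
P(Browser=Chrome | OS ∈ {Win, macOS}) = 0.143/0.742 = 0.1927.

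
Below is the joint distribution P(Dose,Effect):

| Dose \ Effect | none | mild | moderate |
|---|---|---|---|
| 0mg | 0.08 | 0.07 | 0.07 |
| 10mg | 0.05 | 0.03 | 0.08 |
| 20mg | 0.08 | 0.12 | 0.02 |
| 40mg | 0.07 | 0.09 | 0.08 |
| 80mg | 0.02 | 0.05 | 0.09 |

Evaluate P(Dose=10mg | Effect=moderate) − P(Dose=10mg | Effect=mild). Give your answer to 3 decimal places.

P(Effect=moderate) = 0.07 + 0.08 + 0.02 + 0.08 + 0.09 = 0.34; P(Dose=10mg | Effect=moderate) = 0.08/0.34 = 0.2353.
P(Effect=mild) = 0.07 + 0.03 + 0.12 + 0.09 + 0.05 = 0.36; P(Dose=10mg | Effect=mild) = 0.03/0.36 = 0.0833.
Difference = 0.152.

0.152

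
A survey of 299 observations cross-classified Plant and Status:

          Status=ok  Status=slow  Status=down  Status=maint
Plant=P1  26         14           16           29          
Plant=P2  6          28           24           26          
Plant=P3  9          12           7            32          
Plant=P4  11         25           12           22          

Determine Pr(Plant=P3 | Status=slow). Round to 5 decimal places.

0.15190

Total with Status=slow: 14 + 28 + 12 + 25 = 79.
P(Plant=P3 | Status=slow) = 12/79 = 0.15190.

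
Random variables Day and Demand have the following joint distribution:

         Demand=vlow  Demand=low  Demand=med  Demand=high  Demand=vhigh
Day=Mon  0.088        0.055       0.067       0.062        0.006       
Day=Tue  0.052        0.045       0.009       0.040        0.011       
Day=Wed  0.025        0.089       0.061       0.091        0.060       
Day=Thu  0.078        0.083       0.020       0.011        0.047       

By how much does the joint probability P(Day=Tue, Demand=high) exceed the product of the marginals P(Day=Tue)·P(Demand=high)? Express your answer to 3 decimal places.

P(Day=Tue) = 0.052 + 0.045 + 0.009 + 0.040 + 0.011 = 0.157.
P(Demand=high) = 0.062 + 0.040 + 0.091 + 0.011 = 0.204.
P(Day=Tue, Demand=high) − P(Day=Tue)P(Demand=high) = 0.040 − 0.157×0.204 = 0.008.

0.008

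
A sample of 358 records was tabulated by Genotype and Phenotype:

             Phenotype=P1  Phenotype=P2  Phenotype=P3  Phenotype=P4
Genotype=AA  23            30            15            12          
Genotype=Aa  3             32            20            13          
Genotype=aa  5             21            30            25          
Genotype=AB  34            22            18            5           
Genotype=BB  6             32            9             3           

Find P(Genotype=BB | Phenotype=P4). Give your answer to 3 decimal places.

0.052

Total with Phenotype=P4: 12 + 13 + 25 + 5 + 3 = 58.
P(Genotype=BB | Phenotype=P4) = 3/58 = 0.052.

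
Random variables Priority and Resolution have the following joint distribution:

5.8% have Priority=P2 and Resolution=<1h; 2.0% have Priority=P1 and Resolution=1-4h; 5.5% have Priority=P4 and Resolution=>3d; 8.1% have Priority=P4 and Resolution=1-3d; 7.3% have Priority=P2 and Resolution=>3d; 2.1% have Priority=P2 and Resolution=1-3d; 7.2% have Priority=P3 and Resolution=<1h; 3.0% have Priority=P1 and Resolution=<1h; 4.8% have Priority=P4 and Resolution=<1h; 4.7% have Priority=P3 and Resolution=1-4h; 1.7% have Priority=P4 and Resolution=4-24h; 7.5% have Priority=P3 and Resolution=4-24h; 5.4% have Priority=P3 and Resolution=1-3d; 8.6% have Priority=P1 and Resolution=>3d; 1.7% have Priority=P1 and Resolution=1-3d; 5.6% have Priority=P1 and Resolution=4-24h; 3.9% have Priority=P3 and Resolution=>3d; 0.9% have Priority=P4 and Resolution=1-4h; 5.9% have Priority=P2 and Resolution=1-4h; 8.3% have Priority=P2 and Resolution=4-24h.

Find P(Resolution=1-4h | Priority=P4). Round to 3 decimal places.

0.043

P(Priority=P4) = 0.048 + 0.009 + 0.017 + 0.081 + 0.055 = 0.210.
P(Resolution=1-4h | Priority=P4) = 0.009/0.210 = 0.043.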